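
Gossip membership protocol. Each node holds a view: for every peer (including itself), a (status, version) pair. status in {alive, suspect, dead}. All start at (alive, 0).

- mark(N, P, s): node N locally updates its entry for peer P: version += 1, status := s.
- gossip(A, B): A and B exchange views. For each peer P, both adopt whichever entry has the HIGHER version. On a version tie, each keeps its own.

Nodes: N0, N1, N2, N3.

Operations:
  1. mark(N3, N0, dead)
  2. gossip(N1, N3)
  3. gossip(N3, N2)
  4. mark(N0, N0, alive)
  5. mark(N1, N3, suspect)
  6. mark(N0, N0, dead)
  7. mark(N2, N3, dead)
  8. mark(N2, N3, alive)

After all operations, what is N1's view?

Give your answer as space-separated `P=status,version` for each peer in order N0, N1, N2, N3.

Answer: N0=dead,1 N1=alive,0 N2=alive,0 N3=suspect,1

Derivation:
Op 1: N3 marks N0=dead -> (dead,v1)
Op 2: gossip N1<->N3 -> N1.N0=(dead,v1) N1.N1=(alive,v0) N1.N2=(alive,v0) N1.N3=(alive,v0) | N3.N0=(dead,v1) N3.N1=(alive,v0) N3.N2=(alive,v0) N3.N3=(alive,v0)
Op 3: gossip N3<->N2 -> N3.N0=(dead,v1) N3.N1=(alive,v0) N3.N2=(alive,v0) N3.N3=(alive,v0) | N2.N0=(dead,v1) N2.N1=(alive,v0) N2.N2=(alive,v0) N2.N3=(alive,v0)
Op 4: N0 marks N0=alive -> (alive,v1)
Op 5: N1 marks N3=suspect -> (suspect,v1)
Op 6: N0 marks N0=dead -> (dead,v2)
Op 7: N2 marks N3=dead -> (dead,v1)
Op 8: N2 marks N3=alive -> (alive,v2)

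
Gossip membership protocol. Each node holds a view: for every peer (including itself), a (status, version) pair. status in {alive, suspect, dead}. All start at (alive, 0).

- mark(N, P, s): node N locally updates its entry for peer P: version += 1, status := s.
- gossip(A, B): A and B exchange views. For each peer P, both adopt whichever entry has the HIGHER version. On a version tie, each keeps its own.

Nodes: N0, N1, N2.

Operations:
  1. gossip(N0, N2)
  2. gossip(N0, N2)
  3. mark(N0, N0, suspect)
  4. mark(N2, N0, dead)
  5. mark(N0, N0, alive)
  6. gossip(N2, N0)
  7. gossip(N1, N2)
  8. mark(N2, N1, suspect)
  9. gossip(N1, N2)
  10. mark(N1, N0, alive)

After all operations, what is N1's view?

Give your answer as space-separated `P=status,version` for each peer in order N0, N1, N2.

Answer: N0=alive,3 N1=suspect,1 N2=alive,0

Derivation:
Op 1: gossip N0<->N2 -> N0.N0=(alive,v0) N0.N1=(alive,v0) N0.N2=(alive,v0) | N2.N0=(alive,v0) N2.N1=(alive,v0) N2.N2=(alive,v0)
Op 2: gossip N0<->N2 -> N0.N0=(alive,v0) N0.N1=(alive,v0) N0.N2=(alive,v0) | N2.N0=(alive,v0) N2.N1=(alive,v0) N2.N2=(alive,v0)
Op 3: N0 marks N0=suspect -> (suspect,v1)
Op 4: N2 marks N0=dead -> (dead,v1)
Op 5: N0 marks N0=alive -> (alive,v2)
Op 6: gossip N2<->N0 -> N2.N0=(alive,v2) N2.N1=(alive,v0) N2.N2=(alive,v0) | N0.N0=(alive,v2) N0.N1=(alive,v0) N0.N2=(alive,v0)
Op 7: gossip N1<->N2 -> N1.N0=(alive,v2) N1.N1=(alive,v0) N1.N2=(alive,v0) | N2.N0=(alive,v2) N2.N1=(alive,v0) N2.N2=(alive,v0)
Op 8: N2 marks N1=suspect -> (suspect,v1)
Op 9: gossip N1<->N2 -> N1.N0=(alive,v2) N1.N1=(suspect,v1) N1.N2=(alive,v0) | N2.N0=(alive,v2) N2.N1=(suspect,v1) N2.N2=(alive,v0)
Op 10: N1 marks N0=alive -> (alive,v3)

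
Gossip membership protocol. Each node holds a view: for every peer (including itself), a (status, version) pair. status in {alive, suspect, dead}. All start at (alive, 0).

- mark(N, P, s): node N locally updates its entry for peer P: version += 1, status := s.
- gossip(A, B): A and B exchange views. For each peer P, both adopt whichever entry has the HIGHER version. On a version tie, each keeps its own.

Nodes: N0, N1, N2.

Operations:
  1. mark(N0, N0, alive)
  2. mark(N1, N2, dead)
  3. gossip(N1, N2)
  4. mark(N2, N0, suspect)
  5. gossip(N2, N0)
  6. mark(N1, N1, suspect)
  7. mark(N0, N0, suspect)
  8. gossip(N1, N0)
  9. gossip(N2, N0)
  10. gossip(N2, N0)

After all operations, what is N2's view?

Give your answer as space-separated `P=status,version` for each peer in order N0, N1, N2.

Op 1: N0 marks N0=alive -> (alive,v1)
Op 2: N1 marks N2=dead -> (dead,v1)
Op 3: gossip N1<->N2 -> N1.N0=(alive,v0) N1.N1=(alive,v0) N1.N2=(dead,v1) | N2.N0=(alive,v0) N2.N1=(alive,v0) N2.N2=(dead,v1)
Op 4: N2 marks N0=suspect -> (suspect,v1)
Op 5: gossip N2<->N0 -> N2.N0=(suspect,v1) N2.N1=(alive,v0) N2.N2=(dead,v1) | N0.N0=(alive,v1) N0.N1=(alive,v0) N0.N2=(dead,v1)
Op 6: N1 marks N1=suspect -> (suspect,v1)
Op 7: N0 marks N0=suspect -> (suspect,v2)
Op 8: gossip N1<->N0 -> N1.N0=(suspect,v2) N1.N1=(suspect,v1) N1.N2=(dead,v1) | N0.N0=(suspect,v2) N0.N1=(suspect,v1) N0.N2=(dead,v1)
Op 9: gossip N2<->N0 -> N2.N0=(suspect,v2) N2.N1=(suspect,v1) N2.N2=(dead,v1) | N0.N0=(suspect,v2) N0.N1=(suspect,v1) N0.N2=(dead,v1)
Op 10: gossip N2<->N0 -> N2.N0=(suspect,v2) N2.N1=(suspect,v1) N2.N2=(dead,v1) | N0.N0=(suspect,v2) N0.N1=(suspect,v1) N0.N2=(dead,v1)

Answer: N0=suspect,2 N1=suspect,1 N2=dead,1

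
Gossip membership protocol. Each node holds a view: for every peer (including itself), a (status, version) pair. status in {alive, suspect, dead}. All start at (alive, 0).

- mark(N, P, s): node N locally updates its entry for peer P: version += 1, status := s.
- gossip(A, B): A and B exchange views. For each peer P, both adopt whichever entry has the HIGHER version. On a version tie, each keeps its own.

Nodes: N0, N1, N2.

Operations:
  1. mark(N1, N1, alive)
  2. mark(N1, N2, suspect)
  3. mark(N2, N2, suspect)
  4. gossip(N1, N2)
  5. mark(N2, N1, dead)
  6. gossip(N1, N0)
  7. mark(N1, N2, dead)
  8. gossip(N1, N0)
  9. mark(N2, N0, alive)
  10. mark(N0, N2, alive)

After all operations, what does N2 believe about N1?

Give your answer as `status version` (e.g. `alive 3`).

Answer: dead 2

Derivation:
Op 1: N1 marks N1=alive -> (alive,v1)
Op 2: N1 marks N2=suspect -> (suspect,v1)
Op 3: N2 marks N2=suspect -> (suspect,v1)
Op 4: gossip N1<->N2 -> N1.N0=(alive,v0) N1.N1=(alive,v1) N1.N2=(suspect,v1) | N2.N0=(alive,v0) N2.N1=(alive,v1) N2.N2=(suspect,v1)
Op 5: N2 marks N1=dead -> (dead,v2)
Op 6: gossip N1<->N0 -> N1.N0=(alive,v0) N1.N1=(alive,v1) N1.N2=(suspect,v1) | N0.N0=(alive,v0) N0.N1=(alive,v1) N0.N2=(suspect,v1)
Op 7: N1 marks N2=dead -> (dead,v2)
Op 8: gossip N1<->N0 -> N1.N0=(alive,v0) N1.N1=(alive,v1) N1.N2=(dead,v2) | N0.N0=(alive,v0) N0.N1=(alive,v1) N0.N2=(dead,v2)
Op 9: N2 marks N0=alive -> (alive,v1)
Op 10: N0 marks N2=alive -> (alive,v3)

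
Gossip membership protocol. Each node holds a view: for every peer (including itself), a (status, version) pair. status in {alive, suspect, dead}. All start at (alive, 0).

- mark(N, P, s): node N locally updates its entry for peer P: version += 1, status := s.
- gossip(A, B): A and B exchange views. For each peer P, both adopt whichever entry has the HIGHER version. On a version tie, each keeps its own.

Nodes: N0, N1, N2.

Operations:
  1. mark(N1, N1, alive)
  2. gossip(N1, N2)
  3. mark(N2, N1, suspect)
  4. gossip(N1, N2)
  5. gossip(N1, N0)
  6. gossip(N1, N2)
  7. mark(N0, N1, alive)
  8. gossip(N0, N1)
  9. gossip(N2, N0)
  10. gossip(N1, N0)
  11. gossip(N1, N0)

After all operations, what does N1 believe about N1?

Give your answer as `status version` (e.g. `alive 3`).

Op 1: N1 marks N1=alive -> (alive,v1)
Op 2: gossip N1<->N2 -> N1.N0=(alive,v0) N1.N1=(alive,v1) N1.N2=(alive,v0) | N2.N0=(alive,v0) N2.N1=(alive,v1) N2.N2=(alive,v0)
Op 3: N2 marks N1=suspect -> (suspect,v2)
Op 4: gossip N1<->N2 -> N1.N0=(alive,v0) N1.N1=(suspect,v2) N1.N2=(alive,v0) | N2.N0=(alive,v0) N2.N1=(suspect,v2) N2.N2=(alive,v0)
Op 5: gossip N1<->N0 -> N1.N0=(alive,v0) N1.N1=(suspect,v2) N1.N2=(alive,v0) | N0.N0=(alive,v0) N0.N1=(suspect,v2) N0.N2=(alive,v0)
Op 6: gossip N1<->N2 -> N1.N0=(alive,v0) N1.N1=(suspect,v2) N1.N2=(alive,v0) | N2.N0=(alive,v0) N2.N1=(suspect,v2) N2.N2=(alive,v0)
Op 7: N0 marks N1=alive -> (alive,v3)
Op 8: gossip N0<->N1 -> N0.N0=(alive,v0) N0.N1=(alive,v3) N0.N2=(alive,v0) | N1.N0=(alive,v0) N1.N1=(alive,v3) N1.N2=(alive,v0)
Op 9: gossip N2<->N0 -> N2.N0=(alive,v0) N2.N1=(alive,v3) N2.N2=(alive,v0) | N0.N0=(alive,v0) N0.N1=(alive,v3) N0.N2=(alive,v0)
Op 10: gossip N1<->N0 -> N1.N0=(alive,v0) N1.N1=(alive,v3) N1.N2=(alive,v0) | N0.N0=(alive,v0) N0.N1=(alive,v3) N0.N2=(alive,v0)
Op 11: gossip N1<->N0 -> N1.N0=(alive,v0) N1.N1=(alive,v3) N1.N2=(alive,v0) | N0.N0=(alive,v0) N0.N1=(alive,v3) N0.N2=(alive,v0)

Answer: alive 3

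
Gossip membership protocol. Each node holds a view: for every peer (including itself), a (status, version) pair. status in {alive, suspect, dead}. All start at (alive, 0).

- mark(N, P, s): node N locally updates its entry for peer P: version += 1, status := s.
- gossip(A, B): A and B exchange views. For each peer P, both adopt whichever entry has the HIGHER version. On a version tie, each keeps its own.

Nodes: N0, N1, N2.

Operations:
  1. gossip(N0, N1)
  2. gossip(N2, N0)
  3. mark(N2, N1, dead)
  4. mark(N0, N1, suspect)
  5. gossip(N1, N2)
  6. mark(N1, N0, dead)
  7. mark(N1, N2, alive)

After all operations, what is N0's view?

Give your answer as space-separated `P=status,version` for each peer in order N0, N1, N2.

Answer: N0=alive,0 N1=suspect,1 N2=alive,0

Derivation:
Op 1: gossip N0<->N1 -> N0.N0=(alive,v0) N0.N1=(alive,v0) N0.N2=(alive,v0) | N1.N0=(alive,v0) N1.N1=(alive,v0) N1.N2=(alive,v0)
Op 2: gossip N2<->N0 -> N2.N0=(alive,v0) N2.N1=(alive,v0) N2.N2=(alive,v0) | N0.N0=(alive,v0) N0.N1=(alive,v0) N0.N2=(alive,v0)
Op 3: N2 marks N1=dead -> (dead,v1)
Op 4: N0 marks N1=suspect -> (suspect,v1)
Op 5: gossip N1<->N2 -> N1.N0=(alive,v0) N1.N1=(dead,v1) N1.N2=(alive,v0) | N2.N0=(alive,v0) N2.N1=(dead,v1) N2.N2=(alive,v0)
Op 6: N1 marks N0=dead -> (dead,v1)
Op 7: N1 marks N2=alive -> (alive,v1)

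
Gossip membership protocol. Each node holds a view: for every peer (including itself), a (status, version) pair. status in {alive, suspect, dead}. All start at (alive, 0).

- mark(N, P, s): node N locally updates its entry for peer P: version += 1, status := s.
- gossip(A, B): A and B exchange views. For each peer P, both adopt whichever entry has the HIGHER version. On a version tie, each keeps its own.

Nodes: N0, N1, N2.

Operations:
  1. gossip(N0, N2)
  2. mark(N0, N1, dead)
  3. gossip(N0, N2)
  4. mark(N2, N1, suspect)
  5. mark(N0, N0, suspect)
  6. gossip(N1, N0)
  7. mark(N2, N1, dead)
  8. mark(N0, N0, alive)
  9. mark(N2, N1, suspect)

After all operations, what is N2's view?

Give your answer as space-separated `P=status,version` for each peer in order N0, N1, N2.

Answer: N0=alive,0 N1=suspect,4 N2=alive,0

Derivation:
Op 1: gossip N0<->N2 -> N0.N0=(alive,v0) N0.N1=(alive,v0) N0.N2=(alive,v0) | N2.N0=(alive,v0) N2.N1=(alive,v0) N2.N2=(alive,v0)
Op 2: N0 marks N1=dead -> (dead,v1)
Op 3: gossip N0<->N2 -> N0.N0=(alive,v0) N0.N1=(dead,v1) N0.N2=(alive,v0) | N2.N0=(alive,v0) N2.N1=(dead,v1) N2.N2=(alive,v0)
Op 4: N2 marks N1=suspect -> (suspect,v2)
Op 5: N0 marks N0=suspect -> (suspect,v1)
Op 6: gossip N1<->N0 -> N1.N0=(suspect,v1) N1.N1=(dead,v1) N1.N2=(alive,v0) | N0.N0=(suspect,v1) N0.N1=(dead,v1) N0.N2=(alive,v0)
Op 7: N2 marks N1=dead -> (dead,v3)
Op 8: N0 marks N0=alive -> (alive,v2)
Op 9: N2 marks N1=suspect -> (suspect,v4)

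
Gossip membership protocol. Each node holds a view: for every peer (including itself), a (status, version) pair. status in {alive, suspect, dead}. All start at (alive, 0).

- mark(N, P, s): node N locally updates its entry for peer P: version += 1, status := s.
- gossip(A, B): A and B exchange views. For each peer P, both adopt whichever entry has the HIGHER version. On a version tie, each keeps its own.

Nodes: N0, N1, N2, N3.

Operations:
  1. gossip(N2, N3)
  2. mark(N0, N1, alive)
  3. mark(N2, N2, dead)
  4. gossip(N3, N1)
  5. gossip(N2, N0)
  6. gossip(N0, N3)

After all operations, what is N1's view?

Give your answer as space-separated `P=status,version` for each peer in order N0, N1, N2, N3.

Op 1: gossip N2<->N3 -> N2.N0=(alive,v0) N2.N1=(alive,v0) N2.N2=(alive,v0) N2.N3=(alive,v0) | N3.N0=(alive,v0) N3.N1=(alive,v0) N3.N2=(alive,v0) N3.N3=(alive,v0)
Op 2: N0 marks N1=alive -> (alive,v1)
Op 3: N2 marks N2=dead -> (dead,v1)
Op 4: gossip N3<->N1 -> N3.N0=(alive,v0) N3.N1=(alive,v0) N3.N2=(alive,v0) N3.N3=(alive,v0) | N1.N0=(alive,v0) N1.N1=(alive,v0) N1.N2=(alive,v0) N1.N3=(alive,v0)
Op 5: gossip N2<->N0 -> N2.N0=(alive,v0) N2.N1=(alive,v1) N2.N2=(dead,v1) N2.N3=(alive,v0) | N0.N0=(alive,v0) N0.N1=(alive,v1) N0.N2=(dead,v1) N0.N3=(alive,v0)
Op 6: gossip N0<->N3 -> N0.N0=(alive,v0) N0.N1=(alive,v1) N0.N2=(dead,v1) N0.N3=(alive,v0) | N3.N0=(alive,v0) N3.N1=(alive,v1) N3.N2=(dead,v1) N3.N3=(alive,v0)

Answer: N0=alive,0 N1=alive,0 N2=alive,0 N3=alive,0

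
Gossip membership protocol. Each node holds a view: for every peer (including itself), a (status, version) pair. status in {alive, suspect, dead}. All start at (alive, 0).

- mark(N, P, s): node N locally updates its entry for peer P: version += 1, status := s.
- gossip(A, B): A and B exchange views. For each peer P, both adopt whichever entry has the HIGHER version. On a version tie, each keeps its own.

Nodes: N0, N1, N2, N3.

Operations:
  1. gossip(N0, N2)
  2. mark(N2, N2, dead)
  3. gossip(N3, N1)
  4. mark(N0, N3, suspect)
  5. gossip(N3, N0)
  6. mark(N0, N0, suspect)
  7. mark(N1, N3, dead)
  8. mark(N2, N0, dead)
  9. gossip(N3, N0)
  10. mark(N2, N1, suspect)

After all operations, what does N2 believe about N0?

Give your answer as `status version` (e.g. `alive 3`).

Op 1: gossip N0<->N2 -> N0.N0=(alive,v0) N0.N1=(alive,v0) N0.N2=(alive,v0) N0.N3=(alive,v0) | N2.N0=(alive,v0) N2.N1=(alive,v0) N2.N2=(alive,v0) N2.N3=(alive,v0)
Op 2: N2 marks N2=dead -> (dead,v1)
Op 3: gossip N3<->N1 -> N3.N0=(alive,v0) N3.N1=(alive,v0) N3.N2=(alive,v0) N3.N3=(alive,v0) | N1.N0=(alive,v0) N1.N1=(alive,v0) N1.N2=(alive,v0) N1.N3=(alive,v0)
Op 4: N0 marks N3=suspect -> (suspect,v1)
Op 5: gossip N3<->N0 -> N3.N0=(alive,v0) N3.N1=(alive,v0) N3.N2=(alive,v0) N3.N3=(suspect,v1) | N0.N0=(alive,v0) N0.N1=(alive,v0) N0.N2=(alive,v0) N0.N3=(suspect,v1)
Op 6: N0 marks N0=suspect -> (suspect,v1)
Op 7: N1 marks N3=dead -> (dead,v1)
Op 8: N2 marks N0=dead -> (dead,v1)
Op 9: gossip N3<->N0 -> N3.N0=(suspect,v1) N3.N1=(alive,v0) N3.N2=(alive,v0) N3.N3=(suspect,v1) | N0.N0=(suspect,v1) N0.N1=(alive,v0) N0.N2=(alive,v0) N0.N3=(suspect,v1)
Op 10: N2 marks N1=suspect -> (suspect,v1)

Answer: dead 1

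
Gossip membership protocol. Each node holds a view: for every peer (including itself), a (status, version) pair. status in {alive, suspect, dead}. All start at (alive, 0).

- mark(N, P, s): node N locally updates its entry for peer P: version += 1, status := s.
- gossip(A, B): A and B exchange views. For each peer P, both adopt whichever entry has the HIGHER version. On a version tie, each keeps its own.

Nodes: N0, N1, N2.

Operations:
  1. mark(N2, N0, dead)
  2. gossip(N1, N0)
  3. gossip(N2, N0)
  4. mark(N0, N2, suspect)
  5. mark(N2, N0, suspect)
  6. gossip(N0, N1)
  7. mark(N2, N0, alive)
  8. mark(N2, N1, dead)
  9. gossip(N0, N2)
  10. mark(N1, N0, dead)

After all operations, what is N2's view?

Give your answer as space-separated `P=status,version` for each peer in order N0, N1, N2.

Answer: N0=alive,3 N1=dead,1 N2=suspect,1

Derivation:
Op 1: N2 marks N0=dead -> (dead,v1)
Op 2: gossip N1<->N0 -> N1.N0=(alive,v0) N1.N1=(alive,v0) N1.N2=(alive,v0) | N0.N0=(alive,v0) N0.N1=(alive,v0) N0.N2=(alive,v0)
Op 3: gossip N2<->N0 -> N2.N0=(dead,v1) N2.N1=(alive,v0) N2.N2=(alive,v0) | N0.N0=(dead,v1) N0.N1=(alive,v0) N0.N2=(alive,v0)
Op 4: N0 marks N2=suspect -> (suspect,v1)
Op 5: N2 marks N0=suspect -> (suspect,v2)
Op 6: gossip N0<->N1 -> N0.N0=(dead,v1) N0.N1=(alive,v0) N0.N2=(suspect,v1) | N1.N0=(dead,v1) N1.N1=(alive,v0) N1.N2=(suspect,v1)
Op 7: N2 marks N0=alive -> (alive,v3)
Op 8: N2 marks N1=dead -> (dead,v1)
Op 9: gossip N0<->N2 -> N0.N0=(alive,v3) N0.N1=(dead,v1) N0.N2=(suspect,v1) | N2.N0=(alive,v3) N2.N1=(dead,v1) N2.N2=(suspect,v1)
Op 10: N1 marks N0=dead -> (dead,v2)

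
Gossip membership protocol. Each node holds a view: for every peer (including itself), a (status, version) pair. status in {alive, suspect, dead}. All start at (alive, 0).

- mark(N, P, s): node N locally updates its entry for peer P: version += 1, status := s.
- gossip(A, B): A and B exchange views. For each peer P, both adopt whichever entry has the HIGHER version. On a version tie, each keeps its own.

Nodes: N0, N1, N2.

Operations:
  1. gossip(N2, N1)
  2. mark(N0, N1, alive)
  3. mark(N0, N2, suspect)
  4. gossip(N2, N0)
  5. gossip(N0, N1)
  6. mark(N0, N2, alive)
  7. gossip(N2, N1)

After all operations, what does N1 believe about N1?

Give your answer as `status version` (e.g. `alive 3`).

Answer: alive 1

Derivation:
Op 1: gossip N2<->N1 -> N2.N0=(alive,v0) N2.N1=(alive,v0) N2.N2=(alive,v0) | N1.N0=(alive,v0) N1.N1=(alive,v0) N1.N2=(alive,v0)
Op 2: N0 marks N1=alive -> (alive,v1)
Op 3: N0 marks N2=suspect -> (suspect,v1)
Op 4: gossip N2<->N0 -> N2.N0=(alive,v0) N2.N1=(alive,v1) N2.N2=(suspect,v1) | N0.N0=(alive,v0) N0.N1=(alive,v1) N0.N2=(suspect,v1)
Op 5: gossip N0<->N1 -> N0.N0=(alive,v0) N0.N1=(alive,v1) N0.N2=(suspect,v1) | N1.N0=(alive,v0) N1.N1=(alive,v1) N1.N2=(suspect,v1)
Op 6: N0 marks N2=alive -> (alive,v2)
Op 7: gossip N2<->N1 -> N2.N0=(alive,v0) N2.N1=(alive,v1) N2.N2=(suspect,v1) | N1.N0=(alive,v0) N1.N1=(alive,v1) N1.N2=(suspect,v1)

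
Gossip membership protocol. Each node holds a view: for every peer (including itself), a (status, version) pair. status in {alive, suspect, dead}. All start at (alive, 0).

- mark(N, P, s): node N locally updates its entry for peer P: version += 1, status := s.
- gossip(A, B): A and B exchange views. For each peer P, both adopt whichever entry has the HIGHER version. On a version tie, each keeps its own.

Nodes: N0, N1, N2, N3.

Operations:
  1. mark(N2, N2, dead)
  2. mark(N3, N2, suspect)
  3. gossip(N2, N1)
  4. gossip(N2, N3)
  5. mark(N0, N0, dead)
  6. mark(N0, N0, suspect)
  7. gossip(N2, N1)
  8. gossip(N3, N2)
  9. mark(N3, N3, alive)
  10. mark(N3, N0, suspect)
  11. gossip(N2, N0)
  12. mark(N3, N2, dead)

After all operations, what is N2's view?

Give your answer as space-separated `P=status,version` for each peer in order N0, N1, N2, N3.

Answer: N0=suspect,2 N1=alive,0 N2=dead,1 N3=alive,0

Derivation:
Op 1: N2 marks N2=dead -> (dead,v1)
Op 2: N3 marks N2=suspect -> (suspect,v1)
Op 3: gossip N2<->N1 -> N2.N0=(alive,v0) N2.N1=(alive,v0) N2.N2=(dead,v1) N2.N3=(alive,v0) | N1.N0=(alive,v0) N1.N1=(alive,v0) N1.N2=(dead,v1) N1.N3=(alive,v0)
Op 4: gossip N2<->N3 -> N2.N0=(alive,v0) N2.N1=(alive,v0) N2.N2=(dead,v1) N2.N3=(alive,v0) | N3.N0=(alive,v0) N3.N1=(alive,v0) N3.N2=(suspect,v1) N3.N3=(alive,v0)
Op 5: N0 marks N0=dead -> (dead,v1)
Op 6: N0 marks N0=suspect -> (suspect,v2)
Op 7: gossip N2<->N1 -> N2.N0=(alive,v0) N2.N1=(alive,v0) N2.N2=(dead,v1) N2.N3=(alive,v0) | N1.N0=(alive,v0) N1.N1=(alive,v0) N1.N2=(dead,v1) N1.N3=(alive,v0)
Op 8: gossip N3<->N2 -> N3.N0=(alive,v0) N3.N1=(alive,v0) N3.N2=(suspect,v1) N3.N3=(alive,v0) | N2.N0=(alive,v0) N2.N1=(alive,v0) N2.N2=(dead,v1) N2.N3=(alive,v0)
Op 9: N3 marks N3=alive -> (alive,v1)
Op 10: N3 marks N0=suspect -> (suspect,v1)
Op 11: gossip N2<->N0 -> N2.N0=(suspect,v2) N2.N1=(alive,v0) N2.N2=(dead,v1) N2.N3=(alive,v0) | N0.N0=(suspect,v2) N0.N1=(alive,v0) N0.N2=(dead,v1) N0.N3=(alive,v0)
Op 12: N3 marks N2=dead -> (dead,v2)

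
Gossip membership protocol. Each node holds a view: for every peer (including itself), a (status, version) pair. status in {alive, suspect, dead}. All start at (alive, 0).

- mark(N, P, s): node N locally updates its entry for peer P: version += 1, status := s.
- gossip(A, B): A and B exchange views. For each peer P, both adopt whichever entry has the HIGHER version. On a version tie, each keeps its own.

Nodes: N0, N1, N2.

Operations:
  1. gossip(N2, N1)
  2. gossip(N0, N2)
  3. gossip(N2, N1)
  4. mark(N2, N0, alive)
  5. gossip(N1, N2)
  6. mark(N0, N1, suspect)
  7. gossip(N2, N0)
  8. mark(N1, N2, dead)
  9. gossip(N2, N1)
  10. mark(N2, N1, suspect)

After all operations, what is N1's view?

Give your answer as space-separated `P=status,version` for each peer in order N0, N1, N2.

Answer: N0=alive,1 N1=suspect,1 N2=dead,1

Derivation:
Op 1: gossip N2<->N1 -> N2.N0=(alive,v0) N2.N1=(alive,v0) N2.N2=(alive,v0) | N1.N0=(alive,v0) N1.N1=(alive,v0) N1.N2=(alive,v0)
Op 2: gossip N0<->N2 -> N0.N0=(alive,v0) N0.N1=(alive,v0) N0.N2=(alive,v0) | N2.N0=(alive,v0) N2.N1=(alive,v0) N2.N2=(alive,v0)
Op 3: gossip N2<->N1 -> N2.N0=(alive,v0) N2.N1=(alive,v0) N2.N2=(alive,v0) | N1.N0=(alive,v0) N1.N1=(alive,v0) N1.N2=(alive,v0)
Op 4: N2 marks N0=alive -> (alive,v1)
Op 5: gossip N1<->N2 -> N1.N0=(alive,v1) N1.N1=(alive,v0) N1.N2=(alive,v0) | N2.N0=(alive,v1) N2.N1=(alive,v0) N2.N2=(alive,v0)
Op 6: N0 marks N1=suspect -> (suspect,v1)
Op 7: gossip N2<->N0 -> N2.N0=(alive,v1) N2.N1=(suspect,v1) N2.N2=(alive,v0) | N0.N0=(alive,v1) N0.N1=(suspect,v1) N0.N2=(alive,v0)
Op 8: N1 marks N2=dead -> (dead,v1)
Op 9: gossip N2<->N1 -> N2.N0=(alive,v1) N2.N1=(suspect,v1) N2.N2=(dead,v1) | N1.N0=(alive,v1) N1.N1=(suspect,v1) N1.N2=(dead,v1)
Op 10: N2 marks N1=suspect -> (suspect,v2)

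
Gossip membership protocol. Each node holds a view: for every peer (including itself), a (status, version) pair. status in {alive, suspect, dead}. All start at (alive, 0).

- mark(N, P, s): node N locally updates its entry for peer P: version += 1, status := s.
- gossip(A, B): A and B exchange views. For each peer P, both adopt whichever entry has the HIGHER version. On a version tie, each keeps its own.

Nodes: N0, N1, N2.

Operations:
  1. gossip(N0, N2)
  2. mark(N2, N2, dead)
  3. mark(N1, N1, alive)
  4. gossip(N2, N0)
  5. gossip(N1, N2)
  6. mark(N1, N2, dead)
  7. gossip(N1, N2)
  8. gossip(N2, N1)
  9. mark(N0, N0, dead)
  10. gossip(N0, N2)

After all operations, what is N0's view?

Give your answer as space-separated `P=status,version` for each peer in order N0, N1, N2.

Op 1: gossip N0<->N2 -> N0.N0=(alive,v0) N0.N1=(alive,v0) N0.N2=(alive,v0) | N2.N0=(alive,v0) N2.N1=(alive,v0) N2.N2=(alive,v0)
Op 2: N2 marks N2=dead -> (dead,v1)
Op 3: N1 marks N1=alive -> (alive,v1)
Op 4: gossip N2<->N0 -> N2.N0=(alive,v0) N2.N1=(alive,v0) N2.N2=(dead,v1) | N0.N0=(alive,v0) N0.N1=(alive,v0) N0.N2=(dead,v1)
Op 5: gossip N1<->N2 -> N1.N0=(alive,v0) N1.N1=(alive,v1) N1.N2=(dead,v1) | N2.N0=(alive,v0) N2.N1=(alive,v1) N2.N2=(dead,v1)
Op 6: N1 marks N2=dead -> (dead,v2)
Op 7: gossip N1<->N2 -> N1.N0=(alive,v0) N1.N1=(alive,v1) N1.N2=(dead,v2) | N2.N0=(alive,v0) N2.N1=(alive,v1) N2.N2=(dead,v2)
Op 8: gossip N2<->N1 -> N2.N0=(alive,v0) N2.N1=(alive,v1) N2.N2=(dead,v2) | N1.N0=(alive,v0) N1.N1=(alive,v1) N1.N2=(dead,v2)
Op 9: N0 marks N0=dead -> (dead,v1)
Op 10: gossip N0<->N2 -> N0.N0=(dead,v1) N0.N1=(alive,v1) N0.N2=(dead,v2) | N2.N0=(dead,v1) N2.N1=(alive,v1) N2.N2=(dead,v2)

Answer: N0=dead,1 N1=alive,1 N2=dead,2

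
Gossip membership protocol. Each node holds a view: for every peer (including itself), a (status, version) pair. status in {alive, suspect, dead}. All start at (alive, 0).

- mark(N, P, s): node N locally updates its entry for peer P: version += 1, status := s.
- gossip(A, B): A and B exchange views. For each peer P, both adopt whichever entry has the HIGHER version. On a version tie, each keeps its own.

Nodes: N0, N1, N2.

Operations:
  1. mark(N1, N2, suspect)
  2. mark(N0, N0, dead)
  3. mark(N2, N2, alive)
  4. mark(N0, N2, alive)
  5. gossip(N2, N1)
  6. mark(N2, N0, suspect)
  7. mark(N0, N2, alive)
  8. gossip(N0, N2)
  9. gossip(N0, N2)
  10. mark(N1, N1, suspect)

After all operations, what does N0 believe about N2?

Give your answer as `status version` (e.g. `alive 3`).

Op 1: N1 marks N2=suspect -> (suspect,v1)
Op 2: N0 marks N0=dead -> (dead,v1)
Op 3: N2 marks N2=alive -> (alive,v1)
Op 4: N0 marks N2=alive -> (alive,v1)
Op 5: gossip N2<->N1 -> N2.N0=(alive,v0) N2.N1=(alive,v0) N2.N2=(alive,v1) | N1.N0=(alive,v0) N1.N1=(alive,v0) N1.N2=(suspect,v1)
Op 6: N2 marks N0=suspect -> (suspect,v1)
Op 7: N0 marks N2=alive -> (alive,v2)
Op 8: gossip N0<->N2 -> N0.N0=(dead,v1) N0.N1=(alive,v0) N0.N2=(alive,v2) | N2.N0=(suspect,v1) N2.N1=(alive,v0) N2.N2=(alive,v2)
Op 9: gossip N0<->N2 -> N0.N0=(dead,v1) N0.N1=(alive,v0) N0.N2=(alive,v2) | N2.N0=(suspect,v1) N2.N1=(alive,v0) N2.N2=(alive,v2)
Op 10: N1 marks N1=suspect -> (suspect,v1)

Answer: alive 2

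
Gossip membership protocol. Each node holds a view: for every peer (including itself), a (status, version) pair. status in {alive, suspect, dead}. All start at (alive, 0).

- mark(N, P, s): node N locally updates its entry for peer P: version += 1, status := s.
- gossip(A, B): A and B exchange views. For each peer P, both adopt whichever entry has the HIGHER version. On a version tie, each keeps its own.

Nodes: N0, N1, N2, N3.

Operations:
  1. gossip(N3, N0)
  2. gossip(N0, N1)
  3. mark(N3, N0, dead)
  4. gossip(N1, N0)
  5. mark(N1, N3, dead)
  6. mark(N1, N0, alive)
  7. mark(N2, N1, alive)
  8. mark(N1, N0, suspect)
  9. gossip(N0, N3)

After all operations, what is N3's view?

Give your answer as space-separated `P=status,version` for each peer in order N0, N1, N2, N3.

Op 1: gossip N3<->N0 -> N3.N0=(alive,v0) N3.N1=(alive,v0) N3.N2=(alive,v0) N3.N3=(alive,v0) | N0.N0=(alive,v0) N0.N1=(alive,v0) N0.N2=(alive,v0) N0.N3=(alive,v0)
Op 2: gossip N0<->N1 -> N0.N0=(alive,v0) N0.N1=(alive,v0) N0.N2=(alive,v0) N0.N3=(alive,v0) | N1.N0=(alive,v0) N1.N1=(alive,v0) N1.N2=(alive,v0) N1.N3=(alive,v0)
Op 3: N3 marks N0=dead -> (dead,v1)
Op 4: gossip N1<->N0 -> N1.N0=(alive,v0) N1.N1=(alive,v0) N1.N2=(alive,v0) N1.N3=(alive,v0) | N0.N0=(alive,v0) N0.N1=(alive,v0) N0.N2=(alive,v0) N0.N3=(alive,v0)
Op 5: N1 marks N3=dead -> (dead,v1)
Op 6: N1 marks N0=alive -> (alive,v1)
Op 7: N2 marks N1=alive -> (alive,v1)
Op 8: N1 marks N0=suspect -> (suspect,v2)
Op 9: gossip N0<->N3 -> N0.N0=(dead,v1) N0.N1=(alive,v0) N0.N2=(alive,v0) N0.N3=(alive,v0) | N3.N0=(dead,v1) N3.N1=(alive,v0) N3.N2=(alive,v0) N3.N3=(alive,v0)

Answer: N0=dead,1 N1=alive,0 N2=alive,0 N3=alive,0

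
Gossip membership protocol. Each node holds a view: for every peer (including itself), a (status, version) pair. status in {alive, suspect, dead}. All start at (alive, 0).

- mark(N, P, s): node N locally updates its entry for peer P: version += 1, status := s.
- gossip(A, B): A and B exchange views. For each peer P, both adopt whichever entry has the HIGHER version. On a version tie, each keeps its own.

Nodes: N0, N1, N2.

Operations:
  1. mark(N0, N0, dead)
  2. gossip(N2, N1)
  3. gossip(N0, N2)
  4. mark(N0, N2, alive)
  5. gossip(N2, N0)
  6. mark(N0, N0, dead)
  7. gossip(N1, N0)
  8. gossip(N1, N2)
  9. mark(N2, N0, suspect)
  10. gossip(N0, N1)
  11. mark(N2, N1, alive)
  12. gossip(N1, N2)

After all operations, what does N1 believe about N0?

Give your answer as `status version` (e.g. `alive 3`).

Answer: suspect 3

Derivation:
Op 1: N0 marks N0=dead -> (dead,v1)
Op 2: gossip N2<->N1 -> N2.N0=(alive,v0) N2.N1=(alive,v0) N2.N2=(alive,v0) | N1.N0=(alive,v0) N1.N1=(alive,v0) N1.N2=(alive,v0)
Op 3: gossip N0<->N2 -> N0.N0=(dead,v1) N0.N1=(alive,v0) N0.N2=(alive,v0) | N2.N0=(dead,v1) N2.N1=(alive,v0) N2.N2=(alive,v0)
Op 4: N0 marks N2=alive -> (alive,v1)
Op 5: gossip N2<->N0 -> N2.N0=(dead,v1) N2.N1=(alive,v0) N2.N2=(alive,v1) | N0.N0=(dead,v1) N0.N1=(alive,v0) N0.N2=(alive,v1)
Op 6: N0 marks N0=dead -> (dead,v2)
Op 7: gossip N1<->N0 -> N1.N0=(dead,v2) N1.N1=(alive,v0) N1.N2=(alive,v1) | N0.N0=(dead,v2) N0.N1=(alive,v0) N0.N2=(alive,v1)
Op 8: gossip N1<->N2 -> N1.N0=(dead,v2) N1.N1=(alive,v0) N1.N2=(alive,v1) | N2.N0=(dead,v2) N2.N1=(alive,v0) N2.N2=(alive,v1)
Op 9: N2 marks N0=suspect -> (suspect,v3)
Op 10: gossip N0<->N1 -> N0.N0=(dead,v2) N0.N1=(alive,v0) N0.N2=(alive,v1) | N1.N0=(dead,v2) N1.N1=(alive,v0) N1.N2=(alive,v1)
Op 11: N2 marks N1=alive -> (alive,v1)
Op 12: gossip N1<->N2 -> N1.N0=(suspect,v3) N1.N1=(alive,v1) N1.N2=(alive,v1) | N2.N0=(suspect,v3) N2.N1=(alive,v1) N2.N2=(alive,v1)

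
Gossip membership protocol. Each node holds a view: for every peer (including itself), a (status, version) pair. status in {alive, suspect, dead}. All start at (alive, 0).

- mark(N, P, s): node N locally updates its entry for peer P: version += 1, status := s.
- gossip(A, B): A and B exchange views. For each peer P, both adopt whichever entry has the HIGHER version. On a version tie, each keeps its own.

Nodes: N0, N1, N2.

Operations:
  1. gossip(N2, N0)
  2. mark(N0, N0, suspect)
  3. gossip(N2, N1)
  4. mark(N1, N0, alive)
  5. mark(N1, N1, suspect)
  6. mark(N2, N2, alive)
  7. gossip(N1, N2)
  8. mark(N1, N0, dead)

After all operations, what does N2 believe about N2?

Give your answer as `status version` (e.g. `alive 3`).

Op 1: gossip N2<->N0 -> N2.N0=(alive,v0) N2.N1=(alive,v0) N2.N2=(alive,v0) | N0.N0=(alive,v0) N0.N1=(alive,v0) N0.N2=(alive,v0)
Op 2: N0 marks N0=suspect -> (suspect,v1)
Op 3: gossip N2<->N1 -> N2.N0=(alive,v0) N2.N1=(alive,v0) N2.N2=(alive,v0) | N1.N0=(alive,v0) N1.N1=(alive,v0) N1.N2=(alive,v0)
Op 4: N1 marks N0=alive -> (alive,v1)
Op 5: N1 marks N1=suspect -> (suspect,v1)
Op 6: N2 marks N2=alive -> (alive,v1)
Op 7: gossip N1<->N2 -> N1.N0=(alive,v1) N1.N1=(suspect,v1) N1.N2=(alive,v1) | N2.N0=(alive,v1) N2.N1=(suspect,v1) N2.N2=(alive,v1)
Op 8: N1 marks N0=dead -> (dead,v2)

Answer: alive 1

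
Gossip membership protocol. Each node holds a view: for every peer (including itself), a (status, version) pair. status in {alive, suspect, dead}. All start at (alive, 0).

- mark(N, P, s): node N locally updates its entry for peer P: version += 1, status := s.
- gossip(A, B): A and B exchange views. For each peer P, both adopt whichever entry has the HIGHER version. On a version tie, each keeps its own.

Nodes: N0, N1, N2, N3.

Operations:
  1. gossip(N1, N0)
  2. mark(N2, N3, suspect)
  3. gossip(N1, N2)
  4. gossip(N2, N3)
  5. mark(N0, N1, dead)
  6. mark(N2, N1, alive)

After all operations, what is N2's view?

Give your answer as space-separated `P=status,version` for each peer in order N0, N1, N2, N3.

Answer: N0=alive,0 N1=alive,1 N2=alive,0 N3=suspect,1

Derivation:
Op 1: gossip N1<->N0 -> N1.N0=(alive,v0) N1.N1=(alive,v0) N1.N2=(alive,v0) N1.N3=(alive,v0) | N0.N0=(alive,v0) N0.N1=(alive,v0) N0.N2=(alive,v0) N0.N3=(alive,v0)
Op 2: N2 marks N3=suspect -> (suspect,v1)
Op 3: gossip N1<->N2 -> N1.N0=(alive,v0) N1.N1=(alive,v0) N1.N2=(alive,v0) N1.N3=(suspect,v1) | N2.N0=(alive,v0) N2.N1=(alive,v0) N2.N2=(alive,v0) N2.N3=(suspect,v1)
Op 4: gossip N2<->N3 -> N2.N0=(alive,v0) N2.N1=(alive,v0) N2.N2=(alive,v0) N2.N3=(suspect,v1) | N3.N0=(alive,v0) N3.N1=(alive,v0) N3.N2=(alive,v0) N3.N3=(suspect,v1)
Op 5: N0 marks N1=dead -> (dead,v1)
Op 6: N2 marks N1=alive -> (alive,v1)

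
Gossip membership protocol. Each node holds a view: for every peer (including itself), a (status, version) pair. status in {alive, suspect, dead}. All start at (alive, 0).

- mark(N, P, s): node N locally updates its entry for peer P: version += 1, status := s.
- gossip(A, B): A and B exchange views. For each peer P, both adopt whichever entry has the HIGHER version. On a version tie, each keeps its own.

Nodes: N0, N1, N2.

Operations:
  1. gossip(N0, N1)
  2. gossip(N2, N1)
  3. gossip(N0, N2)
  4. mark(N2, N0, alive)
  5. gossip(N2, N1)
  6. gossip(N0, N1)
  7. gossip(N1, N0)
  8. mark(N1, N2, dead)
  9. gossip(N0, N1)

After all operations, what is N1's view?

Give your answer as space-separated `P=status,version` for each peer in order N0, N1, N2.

Op 1: gossip N0<->N1 -> N0.N0=(alive,v0) N0.N1=(alive,v0) N0.N2=(alive,v0) | N1.N0=(alive,v0) N1.N1=(alive,v0) N1.N2=(alive,v0)
Op 2: gossip N2<->N1 -> N2.N0=(alive,v0) N2.N1=(alive,v0) N2.N2=(alive,v0) | N1.N0=(alive,v0) N1.N1=(alive,v0) N1.N2=(alive,v0)
Op 3: gossip N0<->N2 -> N0.N0=(alive,v0) N0.N1=(alive,v0) N0.N2=(alive,v0) | N2.N0=(alive,v0) N2.N1=(alive,v0) N2.N2=(alive,v0)
Op 4: N2 marks N0=alive -> (alive,v1)
Op 5: gossip N2<->N1 -> N2.N0=(alive,v1) N2.N1=(alive,v0) N2.N2=(alive,v0) | N1.N0=(alive,v1) N1.N1=(alive,v0) N1.N2=(alive,v0)
Op 6: gossip N0<->N1 -> N0.N0=(alive,v1) N0.N1=(alive,v0) N0.N2=(alive,v0) | N1.N0=(alive,v1) N1.N1=(alive,v0) N1.N2=(alive,v0)
Op 7: gossip N1<->N0 -> N1.N0=(alive,v1) N1.N1=(alive,v0) N1.N2=(alive,v0) | N0.N0=(alive,v1) N0.N1=(alive,v0) N0.N2=(alive,v0)
Op 8: N1 marks N2=dead -> (dead,v1)
Op 9: gossip N0<->N1 -> N0.N0=(alive,v1) N0.N1=(alive,v0) N0.N2=(dead,v1) | N1.N0=(alive,v1) N1.N1=(alive,v0) N1.N2=(dead,v1)

Answer: N0=alive,1 N1=alive,0 N2=dead,1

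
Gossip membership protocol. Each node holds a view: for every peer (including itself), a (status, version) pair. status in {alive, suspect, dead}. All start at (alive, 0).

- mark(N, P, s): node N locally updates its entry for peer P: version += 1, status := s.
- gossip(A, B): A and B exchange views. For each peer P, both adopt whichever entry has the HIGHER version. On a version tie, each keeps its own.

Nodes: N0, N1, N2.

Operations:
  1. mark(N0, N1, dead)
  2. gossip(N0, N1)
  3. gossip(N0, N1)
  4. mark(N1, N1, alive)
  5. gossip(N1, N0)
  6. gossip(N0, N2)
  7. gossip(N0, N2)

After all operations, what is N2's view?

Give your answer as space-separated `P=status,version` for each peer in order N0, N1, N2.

Answer: N0=alive,0 N1=alive,2 N2=alive,0

Derivation:
Op 1: N0 marks N1=dead -> (dead,v1)
Op 2: gossip N0<->N1 -> N0.N0=(alive,v0) N0.N1=(dead,v1) N0.N2=(alive,v0) | N1.N0=(alive,v0) N1.N1=(dead,v1) N1.N2=(alive,v0)
Op 3: gossip N0<->N1 -> N0.N0=(alive,v0) N0.N1=(dead,v1) N0.N2=(alive,v0) | N1.N0=(alive,v0) N1.N1=(dead,v1) N1.N2=(alive,v0)
Op 4: N1 marks N1=alive -> (alive,v2)
Op 5: gossip N1<->N0 -> N1.N0=(alive,v0) N1.N1=(alive,v2) N1.N2=(alive,v0) | N0.N0=(alive,v0) N0.N1=(alive,v2) N0.N2=(alive,v0)
Op 6: gossip N0<->N2 -> N0.N0=(alive,v0) N0.N1=(alive,v2) N0.N2=(alive,v0) | N2.N0=(alive,v0) N2.N1=(alive,v2) N2.N2=(alive,v0)
Op 7: gossip N0<->N2 -> N0.N0=(alive,v0) N0.N1=(alive,v2) N0.N2=(alive,v0) | N2.N0=(alive,v0) N2.N1=(alive,v2) N2.N2=(alive,v0)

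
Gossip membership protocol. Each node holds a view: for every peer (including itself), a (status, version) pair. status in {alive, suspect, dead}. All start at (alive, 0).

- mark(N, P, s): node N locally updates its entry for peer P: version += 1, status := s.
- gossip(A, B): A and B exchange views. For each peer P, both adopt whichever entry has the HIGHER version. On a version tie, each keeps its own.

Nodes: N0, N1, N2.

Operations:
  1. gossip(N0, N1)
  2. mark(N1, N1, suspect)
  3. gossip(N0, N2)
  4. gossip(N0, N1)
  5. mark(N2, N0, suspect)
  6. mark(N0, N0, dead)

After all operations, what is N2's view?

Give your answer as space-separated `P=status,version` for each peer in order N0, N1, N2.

Op 1: gossip N0<->N1 -> N0.N0=(alive,v0) N0.N1=(alive,v0) N0.N2=(alive,v0) | N1.N0=(alive,v0) N1.N1=(alive,v0) N1.N2=(alive,v0)
Op 2: N1 marks N1=suspect -> (suspect,v1)
Op 3: gossip N0<->N2 -> N0.N0=(alive,v0) N0.N1=(alive,v0) N0.N2=(alive,v0) | N2.N0=(alive,v0) N2.N1=(alive,v0) N2.N2=(alive,v0)
Op 4: gossip N0<->N1 -> N0.N0=(alive,v0) N0.N1=(suspect,v1) N0.N2=(alive,v0) | N1.N0=(alive,v0) N1.N1=(suspect,v1) N1.N2=(alive,v0)
Op 5: N2 marks N0=suspect -> (suspect,v1)
Op 6: N0 marks N0=dead -> (dead,v1)

Answer: N0=suspect,1 N1=alive,0 N2=alive,0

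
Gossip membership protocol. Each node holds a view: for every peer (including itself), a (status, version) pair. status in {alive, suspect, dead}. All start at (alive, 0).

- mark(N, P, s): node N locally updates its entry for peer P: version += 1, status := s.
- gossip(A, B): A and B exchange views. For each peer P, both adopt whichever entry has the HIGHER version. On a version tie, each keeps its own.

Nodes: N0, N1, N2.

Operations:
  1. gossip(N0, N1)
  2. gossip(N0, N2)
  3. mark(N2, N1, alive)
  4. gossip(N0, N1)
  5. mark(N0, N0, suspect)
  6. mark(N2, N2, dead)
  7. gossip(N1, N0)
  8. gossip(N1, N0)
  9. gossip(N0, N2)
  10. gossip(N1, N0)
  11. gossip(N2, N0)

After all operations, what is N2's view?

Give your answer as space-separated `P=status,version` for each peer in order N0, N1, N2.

Op 1: gossip N0<->N1 -> N0.N0=(alive,v0) N0.N1=(alive,v0) N0.N2=(alive,v0) | N1.N0=(alive,v0) N1.N1=(alive,v0) N1.N2=(alive,v0)
Op 2: gossip N0<->N2 -> N0.N0=(alive,v0) N0.N1=(alive,v0) N0.N2=(alive,v0) | N2.N0=(alive,v0) N2.N1=(alive,v0) N2.N2=(alive,v0)
Op 3: N2 marks N1=alive -> (alive,v1)
Op 4: gossip N0<->N1 -> N0.N0=(alive,v0) N0.N1=(alive,v0) N0.N2=(alive,v0) | N1.N0=(alive,v0) N1.N1=(alive,v0) N1.N2=(alive,v0)
Op 5: N0 marks N0=suspect -> (suspect,v1)
Op 6: N2 marks N2=dead -> (dead,v1)
Op 7: gossip N1<->N0 -> N1.N0=(suspect,v1) N1.N1=(alive,v0) N1.N2=(alive,v0) | N0.N0=(suspect,v1) N0.N1=(alive,v0) N0.N2=(alive,v0)
Op 8: gossip N1<->N0 -> N1.N0=(suspect,v1) N1.N1=(alive,v0) N1.N2=(alive,v0) | N0.N0=(suspect,v1) N0.N1=(alive,v0) N0.N2=(alive,v0)
Op 9: gossip N0<->N2 -> N0.N0=(suspect,v1) N0.N1=(alive,v1) N0.N2=(dead,v1) | N2.N0=(suspect,v1) N2.N1=(alive,v1) N2.N2=(dead,v1)
Op 10: gossip N1<->N0 -> N1.N0=(suspect,v1) N1.N1=(alive,v1) N1.N2=(dead,v1) | N0.N0=(suspect,v1) N0.N1=(alive,v1) N0.N2=(dead,v1)
Op 11: gossip N2<->N0 -> N2.N0=(suspect,v1) N2.N1=(alive,v1) N2.N2=(dead,v1) | N0.N0=(suspect,v1) N0.N1=(alive,v1) N0.N2=(dead,v1)

Answer: N0=suspect,1 N1=alive,1 N2=dead,1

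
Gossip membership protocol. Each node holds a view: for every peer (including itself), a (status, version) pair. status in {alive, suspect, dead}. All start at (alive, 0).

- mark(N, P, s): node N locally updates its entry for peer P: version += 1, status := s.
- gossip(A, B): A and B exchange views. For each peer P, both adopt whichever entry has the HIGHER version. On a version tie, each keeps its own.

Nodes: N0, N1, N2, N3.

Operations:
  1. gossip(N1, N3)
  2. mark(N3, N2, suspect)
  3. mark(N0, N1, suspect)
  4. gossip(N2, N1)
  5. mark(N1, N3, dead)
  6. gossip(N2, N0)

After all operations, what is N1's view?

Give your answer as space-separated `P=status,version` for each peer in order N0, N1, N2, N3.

Op 1: gossip N1<->N3 -> N1.N0=(alive,v0) N1.N1=(alive,v0) N1.N2=(alive,v0) N1.N3=(alive,v0) | N3.N0=(alive,v0) N3.N1=(alive,v0) N3.N2=(alive,v0) N3.N3=(alive,v0)
Op 2: N3 marks N2=suspect -> (suspect,v1)
Op 3: N0 marks N1=suspect -> (suspect,v1)
Op 4: gossip N2<->N1 -> N2.N0=(alive,v0) N2.N1=(alive,v0) N2.N2=(alive,v0) N2.N3=(alive,v0) | N1.N0=(alive,v0) N1.N1=(alive,v0) N1.N2=(alive,v0) N1.N3=(alive,v0)
Op 5: N1 marks N3=dead -> (dead,v1)
Op 6: gossip N2<->N0 -> N2.N0=(alive,v0) N2.N1=(suspect,v1) N2.N2=(alive,v0) N2.N3=(alive,v0) | N0.N0=(alive,v0) N0.N1=(suspect,v1) N0.N2=(alive,v0) N0.N3=(alive,v0)

Answer: N0=alive,0 N1=alive,0 N2=alive,0 N3=dead,1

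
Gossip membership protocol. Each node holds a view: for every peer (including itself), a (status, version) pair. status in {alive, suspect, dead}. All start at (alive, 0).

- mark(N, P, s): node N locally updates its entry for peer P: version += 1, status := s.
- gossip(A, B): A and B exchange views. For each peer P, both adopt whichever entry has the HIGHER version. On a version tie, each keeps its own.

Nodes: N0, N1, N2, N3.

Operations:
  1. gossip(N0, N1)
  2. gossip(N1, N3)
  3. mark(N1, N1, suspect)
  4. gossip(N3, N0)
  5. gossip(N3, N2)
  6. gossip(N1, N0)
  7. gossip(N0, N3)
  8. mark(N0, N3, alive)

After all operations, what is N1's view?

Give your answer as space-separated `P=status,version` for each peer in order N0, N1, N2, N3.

Answer: N0=alive,0 N1=suspect,1 N2=alive,0 N3=alive,0

Derivation:
Op 1: gossip N0<->N1 -> N0.N0=(alive,v0) N0.N1=(alive,v0) N0.N2=(alive,v0) N0.N3=(alive,v0) | N1.N0=(alive,v0) N1.N1=(alive,v0) N1.N2=(alive,v0) N1.N3=(alive,v0)
Op 2: gossip N1<->N3 -> N1.N0=(alive,v0) N1.N1=(alive,v0) N1.N2=(alive,v0) N1.N3=(alive,v0) | N3.N0=(alive,v0) N3.N1=(alive,v0) N3.N2=(alive,v0) N3.N3=(alive,v0)
Op 3: N1 marks N1=suspect -> (suspect,v1)
Op 4: gossip N3<->N0 -> N3.N0=(alive,v0) N3.N1=(alive,v0) N3.N2=(alive,v0) N3.N3=(alive,v0) | N0.N0=(alive,v0) N0.N1=(alive,v0) N0.N2=(alive,v0) N0.N3=(alive,v0)
Op 5: gossip N3<->N2 -> N3.N0=(alive,v0) N3.N1=(alive,v0) N3.N2=(alive,v0) N3.N3=(alive,v0) | N2.N0=(alive,v0) N2.N1=(alive,v0) N2.N2=(alive,v0) N2.N3=(alive,v0)
Op 6: gossip N1<->N0 -> N1.N0=(alive,v0) N1.N1=(suspect,v1) N1.N2=(alive,v0) N1.N3=(alive,v0) | N0.N0=(alive,v0) N0.N1=(suspect,v1) N0.N2=(alive,v0) N0.N3=(alive,v0)
Op 7: gossip N0<->N3 -> N0.N0=(alive,v0) N0.N1=(suspect,v1) N0.N2=(alive,v0) N0.N3=(alive,v0) | N3.N0=(alive,v0) N3.N1=(suspect,v1) N3.N2=(alive,v0) N3.N3=(alive,v0)
Op 8: N0 marks N3=alive -> (alive,v1)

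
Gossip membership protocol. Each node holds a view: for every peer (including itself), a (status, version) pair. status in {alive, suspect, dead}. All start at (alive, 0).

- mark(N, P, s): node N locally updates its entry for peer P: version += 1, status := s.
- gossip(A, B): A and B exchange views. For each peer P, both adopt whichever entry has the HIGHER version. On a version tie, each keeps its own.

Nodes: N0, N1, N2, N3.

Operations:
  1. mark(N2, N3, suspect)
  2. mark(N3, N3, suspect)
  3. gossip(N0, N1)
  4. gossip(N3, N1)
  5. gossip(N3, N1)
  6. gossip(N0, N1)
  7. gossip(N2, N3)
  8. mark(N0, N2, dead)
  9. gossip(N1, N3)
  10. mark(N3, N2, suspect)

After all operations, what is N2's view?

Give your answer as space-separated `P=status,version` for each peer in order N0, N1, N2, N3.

Op 1: N2 marks N3=suspect -> (suspect,v1)
Op 2: N3 marks N3=suspect -> (suspect,v1)
Op 3: gossip N0<->N1 -> N0.N0=(alive,v0) N0.N1=(alive,v0) N0.N2=(alive,v0) N0.N3=(alive,v0) | N1.N0=(alive,v0) N1.N1=(alive,v0) N1.N2=(alive,v0) N1.N3=(alive,v0)
Op 4: gossip N3<->N1 -> N3.N0=(alive,v0) N3.N1=(alive,v0) N3.N2=(alive,v0) N3.N3=(suspect,v1) | N1.N0=(alive,v0) N1.N1=(alive,v0) N1.N2=(alive,v0) N1.N3=(suspect,v1)
Op 5: gossip N3<->N1 -> N3.N0=(alive,v0) N3.N1=(alive,v0) N3.N2=(alive,v0) N3.N3=(suspect,v1) | N1.N0=(alive,v0) N1.N1=(alive,v0) N1.N2=(alive,v0) N1.N3=(suspect,v1)
Op 6: gossip N0<->N1 -> N0.N0=(alive,v0) N0.N1=(alive,v0) N0.N2=(alive,v0) N0.N3=(suspect,v1) | N1.N0=(alive,v0) N1.N1=(alive,v0) N1.N2=(alive,v0) N1.N3=(suspect,v1)
Op 7: gossip N2<->N3 -> N2.N0=(alive,v0) N2.N1=(alive,v0) N2.N2=(alive,v0) N2.N3=(suspect,v1) | N3.N0=(alive,v0) N3.N1=(alive,v0) N3.N2=(alive,v0) N3.N3=(suspect,v1)
Op 8: N0 marks N2=dead -> (dead,v1)
Op 9: gossip N1<->N3 -> N1.N0=(alive,v0) N1.N1=(alive,v0) N1.N2=(alive,v0) N1.N3=(suspect,v1) | N3.N0=(alive,v0) N3.N1=(alive,v0) N3.N2=(alive,v0) N3.N3=(suspect,v1)
Op 10: N3 marks N2=suspect -> (suspect,v1)

Answer: N0=alive,0 N1=alive,0 N2=alive,0 N3=suspect,1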